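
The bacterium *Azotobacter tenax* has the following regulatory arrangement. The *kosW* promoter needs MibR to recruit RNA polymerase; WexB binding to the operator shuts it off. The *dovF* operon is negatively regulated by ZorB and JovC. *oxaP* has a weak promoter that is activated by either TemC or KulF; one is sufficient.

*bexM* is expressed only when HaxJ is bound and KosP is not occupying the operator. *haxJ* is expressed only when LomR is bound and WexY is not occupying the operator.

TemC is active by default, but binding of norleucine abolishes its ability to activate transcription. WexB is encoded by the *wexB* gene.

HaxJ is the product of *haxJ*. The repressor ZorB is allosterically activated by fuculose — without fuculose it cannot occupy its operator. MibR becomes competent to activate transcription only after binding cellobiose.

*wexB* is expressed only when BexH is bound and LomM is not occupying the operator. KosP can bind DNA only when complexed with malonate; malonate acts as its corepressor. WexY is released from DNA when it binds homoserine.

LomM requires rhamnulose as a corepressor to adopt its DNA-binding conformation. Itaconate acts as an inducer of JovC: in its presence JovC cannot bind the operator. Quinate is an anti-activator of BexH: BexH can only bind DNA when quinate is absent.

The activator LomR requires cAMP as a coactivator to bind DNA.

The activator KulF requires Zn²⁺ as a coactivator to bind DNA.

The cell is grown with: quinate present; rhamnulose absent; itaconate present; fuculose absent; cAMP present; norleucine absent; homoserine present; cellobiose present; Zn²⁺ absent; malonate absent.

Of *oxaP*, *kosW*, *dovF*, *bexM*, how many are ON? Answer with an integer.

Norleucine is absent, so TemC is active.
Zn²⁺ is absent, so KulF is inactive.
Activator TemC is present, so *oxaP* is transcribed.
→ *oxaP* is ON.
Quinate is present, so BexH is inactive.
Rhamnulose is absent, so LomM is inactive.
Required activator BexH is absent, so *wexB* is not transcribed.
So WexB is not produced.
Cellobiose is present, so MibR is active.
No repressor is bound and MibR is active, so *kosW* is transcribed.
→ *kosW* is ON.
Fuculose is absent, so ZorB is inactive.
Itaconate is present, so JovC is inactive.
With no repressor bound, *dovF* is transcribed.
→ *dovF* is ON.
cAMP is present, so LomR is active.
Homoserine is present, so WexY is inactive.
No repressor is bound and LomR is active, so *haxJ* is transcribed.
So HaxJ is produced and active.
Malonate is absent, so KosP is inactive.
No repressor is bound and HaxJ is active, so *bexM* is transcribed.
→ *bexM* is ON.
4 of the 4 genes are transcribed.

4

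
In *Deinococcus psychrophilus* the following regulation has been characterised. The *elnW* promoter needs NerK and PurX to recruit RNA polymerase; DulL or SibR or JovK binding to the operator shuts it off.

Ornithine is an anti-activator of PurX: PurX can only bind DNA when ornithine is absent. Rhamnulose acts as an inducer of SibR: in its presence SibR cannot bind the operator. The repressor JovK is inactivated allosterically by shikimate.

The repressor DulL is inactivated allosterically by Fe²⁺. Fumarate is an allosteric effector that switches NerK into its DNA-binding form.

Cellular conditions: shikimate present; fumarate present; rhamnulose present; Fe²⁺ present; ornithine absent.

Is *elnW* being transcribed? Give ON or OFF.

ON

Fe²⁺ is present, so DulL is inactive.
Rhamnulose is present, so SibR is inactive.
Shikimate is present, so JovK is inactive.
Fumarate is present, so NerK is active.
Ornithine is absent, so PurX is active.
No repressor is bound and NerK and PurX are active, so *elnW* is transcribed.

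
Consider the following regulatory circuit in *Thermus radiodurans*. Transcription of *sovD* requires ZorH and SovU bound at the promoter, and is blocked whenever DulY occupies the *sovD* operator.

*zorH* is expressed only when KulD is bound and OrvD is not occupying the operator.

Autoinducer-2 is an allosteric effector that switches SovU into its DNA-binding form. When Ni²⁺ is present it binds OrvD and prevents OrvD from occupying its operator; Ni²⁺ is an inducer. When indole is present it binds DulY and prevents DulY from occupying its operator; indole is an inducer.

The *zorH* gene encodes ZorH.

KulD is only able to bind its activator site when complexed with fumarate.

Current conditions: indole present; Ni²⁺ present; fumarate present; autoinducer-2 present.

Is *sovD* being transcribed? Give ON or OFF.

Indole is present, so DulY is inactive.
Fumarate is present, so KulD is active.
Ni²⁺ is present, so OrvD is inactive.
No repressor is bound and KulD is active, so *zorH* is transcribed.
So ZorH is produced and active.
Autoinducer-2 is present, so SovU is active.
No repressor is bound and ZorH and SovU are active, so *sovD* is transcribed.

ON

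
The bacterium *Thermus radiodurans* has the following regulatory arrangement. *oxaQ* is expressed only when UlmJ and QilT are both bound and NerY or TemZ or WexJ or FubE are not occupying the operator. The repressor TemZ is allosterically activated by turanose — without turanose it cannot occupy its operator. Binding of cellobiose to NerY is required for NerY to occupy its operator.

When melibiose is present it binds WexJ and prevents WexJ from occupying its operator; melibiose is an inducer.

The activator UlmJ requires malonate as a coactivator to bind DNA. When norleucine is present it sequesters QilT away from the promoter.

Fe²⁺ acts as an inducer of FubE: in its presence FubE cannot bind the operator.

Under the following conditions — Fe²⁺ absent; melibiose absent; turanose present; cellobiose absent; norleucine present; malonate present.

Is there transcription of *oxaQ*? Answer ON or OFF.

Cellobiose is absent, so NerY is inactive.
Malonate is present, so UlmJ is active.
Norleucine is present, so QilT is inactive.
Turanose is present, so TemZ is active.
Melibiose is absent, so WexJ is active.
Fe²⁺ is absent, so FubE is active.
With repressor TemZ bound, *oxaQ* is not transcribed.

OFF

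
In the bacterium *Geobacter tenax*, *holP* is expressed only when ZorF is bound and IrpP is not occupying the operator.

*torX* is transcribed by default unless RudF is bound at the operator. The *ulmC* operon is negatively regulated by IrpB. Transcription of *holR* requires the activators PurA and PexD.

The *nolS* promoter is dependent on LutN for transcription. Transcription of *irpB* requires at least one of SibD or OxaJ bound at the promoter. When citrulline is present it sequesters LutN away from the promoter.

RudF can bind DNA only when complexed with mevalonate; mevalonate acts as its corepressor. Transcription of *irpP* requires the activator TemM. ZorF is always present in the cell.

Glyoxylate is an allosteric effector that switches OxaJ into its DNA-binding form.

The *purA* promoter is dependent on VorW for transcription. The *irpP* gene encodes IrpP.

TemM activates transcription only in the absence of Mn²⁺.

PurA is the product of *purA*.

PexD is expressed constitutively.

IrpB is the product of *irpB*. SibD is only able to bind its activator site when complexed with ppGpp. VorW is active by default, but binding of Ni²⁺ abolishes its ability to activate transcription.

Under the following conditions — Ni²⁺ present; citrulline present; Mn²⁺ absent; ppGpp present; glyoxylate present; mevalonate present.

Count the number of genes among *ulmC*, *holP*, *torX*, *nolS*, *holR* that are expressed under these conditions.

ppGpp is present, so SibD is active.
Glyoxylate is present, so OxaJ is active.
Activator SibD is present, so *irpB* is transcribed.
So IrpB is produced and active.
With repressor IrpB bound, *ulmC* is not transcribed.
→ *ulmC* is OFF.
Mn²⁺ is absent, so TemM is active.
No repressor is bound and TemM is active, so *irpP* is transcribed.
So IrpP is produced and active.
ZorF is produced constitutively and is active.
With repressor IrpP bound, *holP* is not transcribed.
→ *holP* is OFF.
Mevalonate is present, so RudF is active.
With repressor RudF bound, *torX* is not transcribed.
→ *torX* is OFF.
Citrulline is present, so LutN is inactive.
Required activator LutN is absent, so *nolS* is not transcribed.
→ *nolS* is OFF.
Ni²⁺ is present, so VorW is inactive.
Required activator VorW is absent, so *purA* is not transcribed.
So PurA is not produced.
PexD is produced constitutively and is active.
Required activator PurA is absent, so *holR* is not transcribed.
→ *holR* is OFF.
0 of the 5 genes are transcribed.

0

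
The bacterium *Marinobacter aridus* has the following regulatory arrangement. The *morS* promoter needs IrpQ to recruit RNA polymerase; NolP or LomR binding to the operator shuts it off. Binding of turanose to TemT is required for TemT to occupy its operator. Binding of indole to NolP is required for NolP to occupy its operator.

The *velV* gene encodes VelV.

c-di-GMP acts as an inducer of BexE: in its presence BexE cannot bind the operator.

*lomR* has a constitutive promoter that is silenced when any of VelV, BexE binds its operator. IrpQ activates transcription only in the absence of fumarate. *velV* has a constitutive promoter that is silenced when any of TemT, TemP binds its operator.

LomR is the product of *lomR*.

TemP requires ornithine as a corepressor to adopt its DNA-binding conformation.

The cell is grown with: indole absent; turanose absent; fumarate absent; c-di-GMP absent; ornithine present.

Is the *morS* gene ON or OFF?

ON

Indole is absent, so NolP is inactive.
Turanose is absent, so TemT is inactive.
Ornithine is present, so TemP is active.
With repressor TemP bound, *velV* is not transcribed.
So VelV is not produced.
c-di-GMP is absent, so BexE is active.
With repressor BexE bound, *lomR* is not transcribed.
So LomR is not produced.
Fumarate is absent, so IrpQ is active.
No repressor is bound and IrpQ is active, so *morS* is transcribed.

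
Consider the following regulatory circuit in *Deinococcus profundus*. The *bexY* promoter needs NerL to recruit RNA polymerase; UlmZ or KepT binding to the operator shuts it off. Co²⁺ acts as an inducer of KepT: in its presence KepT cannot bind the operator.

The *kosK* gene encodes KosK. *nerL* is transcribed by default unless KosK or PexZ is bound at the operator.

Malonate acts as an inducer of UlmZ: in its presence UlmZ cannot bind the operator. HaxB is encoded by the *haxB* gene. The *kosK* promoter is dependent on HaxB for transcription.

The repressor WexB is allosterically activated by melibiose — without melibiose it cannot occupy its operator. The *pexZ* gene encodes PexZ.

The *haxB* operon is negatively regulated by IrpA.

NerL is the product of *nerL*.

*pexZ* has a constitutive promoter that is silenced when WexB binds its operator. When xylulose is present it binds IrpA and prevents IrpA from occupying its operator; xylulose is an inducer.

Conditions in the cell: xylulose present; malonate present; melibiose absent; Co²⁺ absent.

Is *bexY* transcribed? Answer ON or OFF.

OFF

Xylulose is present, so IrpA is inactive.
With no repressor bound, *haxB* is transcribed.
So HaxB is produced and active.
No repressor is bound and HaxB is active, so *kosK* is transcribed.
So KosK is produced and active.
Melibiose is absent, so WexB is inactive.
With no repressor bound, *pexZ* is transcribed.
So PexZ is produced and active.
With repressor KosK bound, *nerL* is not transcribed.
So NerL is not produced.
Malonate is present, so UlmZ is inactive.
Co²⁺ is absent, so KepT is active.
With repressor KepT bound, *bexY* is not transcribed.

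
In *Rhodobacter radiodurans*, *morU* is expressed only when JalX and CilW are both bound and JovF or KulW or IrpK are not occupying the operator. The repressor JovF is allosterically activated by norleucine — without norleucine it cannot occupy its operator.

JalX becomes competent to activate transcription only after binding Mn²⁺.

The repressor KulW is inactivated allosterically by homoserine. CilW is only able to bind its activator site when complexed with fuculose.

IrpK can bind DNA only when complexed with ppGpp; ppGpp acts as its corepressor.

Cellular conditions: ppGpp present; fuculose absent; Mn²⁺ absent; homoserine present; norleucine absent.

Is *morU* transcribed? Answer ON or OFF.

OFF

Mn²⁺ is absent, so JalX is inactive.
Norleucine is absent, so JovF is inactive.
Homoserine is present, so KulW is inactive.
Fuculose is absent, so CilW is inactive.
ppGpp is present, so IrpK is active.
With repressor IrpK bound, *morU* is not transcribed.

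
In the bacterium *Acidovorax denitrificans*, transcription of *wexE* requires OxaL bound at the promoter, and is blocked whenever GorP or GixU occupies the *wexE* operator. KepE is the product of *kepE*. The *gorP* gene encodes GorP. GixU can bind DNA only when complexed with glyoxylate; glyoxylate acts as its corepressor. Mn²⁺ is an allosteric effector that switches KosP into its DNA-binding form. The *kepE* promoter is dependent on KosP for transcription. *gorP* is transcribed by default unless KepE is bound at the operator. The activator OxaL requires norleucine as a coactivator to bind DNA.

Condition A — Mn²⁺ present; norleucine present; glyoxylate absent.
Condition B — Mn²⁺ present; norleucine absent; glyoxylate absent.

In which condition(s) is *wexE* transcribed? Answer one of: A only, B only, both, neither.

A only

Condition A:
Mn²⁺ is present, so KosP is active.
No repressor is bound and KosP is active, so *kepE* is transcribed.
So KepE is produced and active.
With repressor KepE bound, *gorP* is not transcribed.
So GorP is not produced.
Norleucine is present, so OxaL is active.
Glyoxylate is absent, so GixU is inactive.
No repressor is bound and OxaL is active, so *wexE* is transcribed.
→ *wexE* is ON in A.
Condition B:
Mn²⁺ is present, so KosP is active.
No repressor is bound and KosP is active, so *kepE* is transcribed.
So KepE is produced and active.
With repressor KepE bound, *gorP* is not transcribed.
So GorP is not produced.
Norleucine is absent, so OxaL is inactive.
Glyoxylate is absent, so GixU is inactive.
Required activator OxaL is absent, so *wexE* is not transcribed.
→ *wexE* is OFF in B.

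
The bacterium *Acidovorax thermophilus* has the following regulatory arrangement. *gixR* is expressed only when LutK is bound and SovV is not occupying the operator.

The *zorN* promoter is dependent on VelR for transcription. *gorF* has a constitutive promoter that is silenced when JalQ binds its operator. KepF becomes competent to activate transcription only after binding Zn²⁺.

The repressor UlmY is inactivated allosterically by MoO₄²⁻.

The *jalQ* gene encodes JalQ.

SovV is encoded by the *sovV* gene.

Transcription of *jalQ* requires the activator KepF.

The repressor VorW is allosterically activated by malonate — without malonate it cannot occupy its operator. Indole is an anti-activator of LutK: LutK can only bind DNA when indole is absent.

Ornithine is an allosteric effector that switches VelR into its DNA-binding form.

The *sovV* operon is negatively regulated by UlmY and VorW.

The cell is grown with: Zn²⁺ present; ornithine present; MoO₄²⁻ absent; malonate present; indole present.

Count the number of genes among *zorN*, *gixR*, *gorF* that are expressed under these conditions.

1

Ornithine is present, so VelR is active.
No repressor is bound and VelR is active, so *zorN* is transcribed.
→ *zorN* is ON.
MoO₄²⁻ is absent, so UlmY is active.
Malonate is present, so VorW is active.
With repressor UlmY bound, *sovV* is not transcribed.
So SovV is not produced.
Indole is present, so LutK is inactive.
Required activator LutK is absent, so *gixR* is not transcribed.
→ *gixR* is OFF.
Zn²⁺ is present, so KepF is active.
No repressor is bound and KepF is active, so *jalQ* is transcribed.
So JalQ is produced and active.
With repressor JalQ bound, *gorF* is not transcribed.
→ *gorF* is OFF.
1 of the 3 genes is transcribed.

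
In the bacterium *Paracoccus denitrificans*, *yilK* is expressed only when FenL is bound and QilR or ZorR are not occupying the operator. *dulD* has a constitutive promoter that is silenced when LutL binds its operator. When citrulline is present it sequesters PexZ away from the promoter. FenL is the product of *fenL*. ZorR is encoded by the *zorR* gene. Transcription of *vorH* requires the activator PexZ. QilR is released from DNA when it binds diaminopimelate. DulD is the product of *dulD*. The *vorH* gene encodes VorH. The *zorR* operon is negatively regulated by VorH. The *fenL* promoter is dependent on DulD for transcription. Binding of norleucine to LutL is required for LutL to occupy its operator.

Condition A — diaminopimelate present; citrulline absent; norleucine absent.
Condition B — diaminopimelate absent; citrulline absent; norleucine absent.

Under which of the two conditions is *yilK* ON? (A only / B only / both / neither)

A only

Condition A:
Diaminopimelate is present, so QilR is inactive.
Citrulline is absent, so PexZ is active.
No repressor is bound and PexZ is active, so *vorH* is transcribed.
So VorH is produced and active.
With repressor VorH bound, *zorR* is not transcribed.
So ZorR is not produced.
Norleucine is absent, so LutL is inactive.
With no repressor bound, *dulD* is transcribed.
So DulD is produced and active.
No repressor is bound and DulD is active, so *fenL* is transcribed.
So FenL is produced and active.
No repressor is bound and FenL is active, so *yilK* is transcribed.
→ *yilK* is ON in A.
Condition B:
Diaminopimelate is absent, so QilR is active.
Citrulline is absent, so PexZ is active.
No repressor is bound and PexZ is active, so *vorH* is transcribed.
So VorH is produced and active.
With repressor VorH bound, *zorR* is not transcribed.
So ZorR is not produced.
Norleucine is absent, so LutL is inactive.
With no repressor bound, *dulD* is transcribed.
So DulD is produced and active.
No repressor is bound and DulD is active, so *fenL* is transcribed.
So FenL is produced and active.
With repressor QilR bound, *yilK* is not transcribed.
→ *yilK* is OFF in B.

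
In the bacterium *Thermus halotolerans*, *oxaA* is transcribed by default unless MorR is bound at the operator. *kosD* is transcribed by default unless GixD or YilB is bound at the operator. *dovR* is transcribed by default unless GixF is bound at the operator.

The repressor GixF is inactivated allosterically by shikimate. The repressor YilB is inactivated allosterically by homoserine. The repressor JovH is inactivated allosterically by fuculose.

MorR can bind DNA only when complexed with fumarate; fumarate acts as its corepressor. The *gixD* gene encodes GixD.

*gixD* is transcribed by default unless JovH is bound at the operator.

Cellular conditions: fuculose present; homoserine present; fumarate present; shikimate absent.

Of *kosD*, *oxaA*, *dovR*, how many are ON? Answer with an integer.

0

Fuculose is present, so JovH is inactive.
With no repressor bound, *gixD* is transcribed.
So GixD is produced and active.
Homoserine is present, so YilB is inactive.
With repressor GixD bound, *kosD* is not transcribed.
→ *kosD* is OFF.
Fumarate is present, so MorR is active.
With repressor MorR bound, *oxaA* is not transcribed.
→ *oxaA* is OFF.
Shikimate is absent, so GixF is active.
With repressor GixF bound, *dovR* is not transcribed.
→ *dovR* is OFF.
0 of the 3 genes are transcribed.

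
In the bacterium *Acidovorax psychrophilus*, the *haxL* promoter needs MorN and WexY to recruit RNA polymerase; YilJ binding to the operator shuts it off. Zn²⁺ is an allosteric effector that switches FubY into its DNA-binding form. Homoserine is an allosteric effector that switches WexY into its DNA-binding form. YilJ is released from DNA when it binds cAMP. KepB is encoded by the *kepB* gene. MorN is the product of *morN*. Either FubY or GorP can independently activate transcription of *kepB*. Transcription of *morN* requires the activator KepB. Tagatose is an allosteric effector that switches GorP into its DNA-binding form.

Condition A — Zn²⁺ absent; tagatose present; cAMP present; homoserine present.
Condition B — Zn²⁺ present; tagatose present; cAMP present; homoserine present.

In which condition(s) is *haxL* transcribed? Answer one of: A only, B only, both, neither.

Condition A:
Zn²⁺ is absent, so FubY is inactive.
Tagatose is present, so GorP is active.
Activator GorP is present, so *kepB* is transcribed.
So KepB is produced and active.
No repressor is bound and KepB is active, so *morN* is transcribed.
So MorN is produced and active.
cAMP is present, so YilJ is inactive.
Homoserine is present, so WexY is active.
No repressor is bound and MorN and WexY are active, so *haxL* is transcribed.
→ *haxL* is ON in A.
Condition B:
Zn²⁺ is present, so FubY is active.
Tagatose is present, so GorP is active.
Activator FubY is present, so *kepB* is transcribed.
So KepB is produced and active.
No repressor is bound and KepB is active, so *morN* is transcribed.
So MorN is produced and active.
cAMP is present, so YilJ is inactive.
Homoserine is present, so WexY is active.
No repressor is bound and MorN and WexY are active, so *haxL* is transcribed.
→ *haxL* is ON in B.

both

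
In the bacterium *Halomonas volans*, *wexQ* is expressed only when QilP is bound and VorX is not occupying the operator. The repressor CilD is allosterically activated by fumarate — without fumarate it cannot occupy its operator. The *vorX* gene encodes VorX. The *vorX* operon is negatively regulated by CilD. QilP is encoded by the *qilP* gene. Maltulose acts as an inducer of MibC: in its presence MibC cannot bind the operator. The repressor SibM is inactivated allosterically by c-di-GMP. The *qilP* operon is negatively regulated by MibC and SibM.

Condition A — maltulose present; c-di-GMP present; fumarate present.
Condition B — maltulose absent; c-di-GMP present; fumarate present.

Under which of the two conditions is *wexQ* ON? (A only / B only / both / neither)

A only

Condition A:
Maltulose is present, so MibC is inactive.
c-di-GMP is present, so SibM is inactive.
With no repressor bound, *qilP* is transcribed.
So QilP is produced and active.
Fumarate is present, so CilD is active.
With repressor CilD bound, *vorX* is not transcribed.
So VorX is not produced.
No repressor is bound and QilP is active, so *wexQ* is transcribed.
→ *wexQ* is ON in A.
Condition B:
Maltulose is absent, so MibC is active.
c-di-GMP is present, so SibM is inactive.
With repressor MibC bound, *qilP* is not transcribed.
So QilP is not produced.
Fumarate is present, so CilD is active.
With repressor CilD bound, *vorX* is not transcribed.
So VorX is not produced.
Required activator QilP is absent, so *wexQ* is not transcribed.
→ *wexQ* is OFF in B.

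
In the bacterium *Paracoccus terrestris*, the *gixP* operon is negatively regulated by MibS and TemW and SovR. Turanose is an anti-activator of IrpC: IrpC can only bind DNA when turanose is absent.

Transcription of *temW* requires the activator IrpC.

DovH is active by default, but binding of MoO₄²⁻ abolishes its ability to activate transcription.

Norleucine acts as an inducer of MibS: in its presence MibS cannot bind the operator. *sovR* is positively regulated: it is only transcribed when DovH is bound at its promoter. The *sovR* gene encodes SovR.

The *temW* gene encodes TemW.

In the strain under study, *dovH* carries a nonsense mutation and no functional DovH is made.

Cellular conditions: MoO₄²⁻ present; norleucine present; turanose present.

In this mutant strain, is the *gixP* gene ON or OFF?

Norleucine is present, so MibS is inactive.
Turanose is present, so IrpC is inactive.
Required activator IrpC is absent, so *temW* is not transcribed.
So TemW is not produced.
DovH is non-functional in this strain, so it has no effect.
Required activator DovH is absent, so *sovR* is not transcribed.
So SovR is not produced.
With no repressor bound, *gixP* is transcribed.

ON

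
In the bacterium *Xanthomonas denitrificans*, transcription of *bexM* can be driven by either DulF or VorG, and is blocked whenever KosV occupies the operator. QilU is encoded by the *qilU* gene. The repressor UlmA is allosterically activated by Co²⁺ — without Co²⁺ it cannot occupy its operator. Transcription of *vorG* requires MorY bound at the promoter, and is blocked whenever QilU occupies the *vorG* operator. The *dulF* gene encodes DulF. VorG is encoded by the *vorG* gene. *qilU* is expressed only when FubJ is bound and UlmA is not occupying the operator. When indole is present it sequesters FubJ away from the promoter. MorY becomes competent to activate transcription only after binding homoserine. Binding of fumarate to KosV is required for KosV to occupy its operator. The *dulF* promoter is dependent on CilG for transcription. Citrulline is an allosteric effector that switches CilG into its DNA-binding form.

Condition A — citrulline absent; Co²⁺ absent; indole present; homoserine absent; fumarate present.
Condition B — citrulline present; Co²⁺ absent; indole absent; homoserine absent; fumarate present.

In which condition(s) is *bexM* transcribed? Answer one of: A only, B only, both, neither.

neither

Condition A:
Citrulline is absent, so CilG is inactive.
Required activator CilG is absent, so *dulF* is not transcribed.
So DulF is not produced.
Co²⁺ is absent, so UlmA is inactive.
Indole is present, so FubJ is inactive.
Required activator FubJ is absent, so *qilU* is not transcribed.
So QilU is not produced.
Homoserine is absent, so MorY is inactive.
Required activator MorY is absent, so *vorG* is not transcribed.
So VorG is not produced.
Fumarate is present, so KosV is active.
With repressor KosV bound, *bexM* is not transcribed.
→ *bexM* is OFF in A.
Condition B:
Citrulline is present, so CilG is active.
No repressor is bound and CilG is active, so *dulF* is transcribed.
So DulF is produced and active.
Co²⁺ is absent, so UlmA is inactive.
Indole is absent, so FubJ is active.
No repressor is bound and FubJ is active, so *qilU* is transcribed.
So QilU is produced and active.
Homoserine is absent, so MorY is inactive.
With repressor QilU bound, *vorG* is not transcribed.
So VorG is not produced.
Fumarate is present, so KosV is active.
With repressor KosV bound, *bexM* is not transcribed.
→ *bexM* is OFF in B.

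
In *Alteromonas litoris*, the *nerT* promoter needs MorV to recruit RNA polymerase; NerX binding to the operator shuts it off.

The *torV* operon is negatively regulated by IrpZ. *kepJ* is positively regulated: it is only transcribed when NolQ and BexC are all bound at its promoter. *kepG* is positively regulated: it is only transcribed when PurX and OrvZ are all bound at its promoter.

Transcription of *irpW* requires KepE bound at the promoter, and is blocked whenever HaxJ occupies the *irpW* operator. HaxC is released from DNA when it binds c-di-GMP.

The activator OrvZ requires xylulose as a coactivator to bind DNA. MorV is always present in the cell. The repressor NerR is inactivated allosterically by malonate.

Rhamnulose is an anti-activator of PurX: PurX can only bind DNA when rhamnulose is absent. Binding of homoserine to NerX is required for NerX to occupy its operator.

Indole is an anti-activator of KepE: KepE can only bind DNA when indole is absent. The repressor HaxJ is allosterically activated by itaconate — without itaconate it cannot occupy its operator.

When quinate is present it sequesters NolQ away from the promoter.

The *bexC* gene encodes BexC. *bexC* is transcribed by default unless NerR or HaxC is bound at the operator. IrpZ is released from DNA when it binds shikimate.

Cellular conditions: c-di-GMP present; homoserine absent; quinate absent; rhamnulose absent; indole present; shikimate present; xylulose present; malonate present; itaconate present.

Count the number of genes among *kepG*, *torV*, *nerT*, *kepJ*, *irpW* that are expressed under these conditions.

Rhamnulose is absent, so PurX is active.
Xylulose is present, so OrvZ is active.
No repressor is bound and PurX and OrvZ are active, so *kepG* is transcribed.
→ *kepG* is ON.
Shikimate is present, so IrpZ is inactive.
With no repressor bound, *torV* is transcribed.
→ *torV* is ON.
Homoserine is absent, so NerX is inactive.
MorV is produced constitutively and is active.
No repressor is bound and MorV is active, so *nerT* is transcribed.
→ *nerT* is ON.
Quinate is absent, so NolQ is active.
Malonate is present, so NerR is inactive.
c-di-GMP is present, so HaxC is inactive.
With no repressor bound, *bexC* is transcribed.
So BexC is produced and active.
No repressor is bound and NolQ and BexC are active, so *kepJ* is transcribed.
→ *kepJ* is ON.
Indole is present, so KepE is inactive.
Itaconate is present, so HaxJ is active.
With repressor HaxJ bound, *irpW* is not transcribed.
→ *irpW* is OFF.
4 of the 5 genes are transcribed.

4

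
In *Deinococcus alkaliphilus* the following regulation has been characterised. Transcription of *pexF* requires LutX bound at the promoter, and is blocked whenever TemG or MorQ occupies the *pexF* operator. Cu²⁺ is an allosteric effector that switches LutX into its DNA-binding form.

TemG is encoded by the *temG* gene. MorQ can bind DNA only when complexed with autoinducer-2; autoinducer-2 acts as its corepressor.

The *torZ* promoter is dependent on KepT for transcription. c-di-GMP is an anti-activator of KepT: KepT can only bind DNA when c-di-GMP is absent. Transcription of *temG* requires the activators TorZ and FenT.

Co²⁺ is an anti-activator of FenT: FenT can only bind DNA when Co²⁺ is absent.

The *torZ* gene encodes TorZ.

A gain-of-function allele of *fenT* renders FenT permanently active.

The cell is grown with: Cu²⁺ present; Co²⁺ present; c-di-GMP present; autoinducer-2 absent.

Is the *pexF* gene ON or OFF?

Cu²⁺ is present, so LutX is active.
c-di-GMP is present, so KepT is inactive.
Required activator KepT is absent, so *torZ* is not transcribed.
So TorZ is not produced.
FenT is constitutively active in this strain.
Required activator TorZ is absent, so *temG* is not transcribed.
So TemG is not produced.
Autoinducer-2 is absent, so MorQ is inactive.
No repressor is bound and LutX is active, so *pexF* is transcribed.

ON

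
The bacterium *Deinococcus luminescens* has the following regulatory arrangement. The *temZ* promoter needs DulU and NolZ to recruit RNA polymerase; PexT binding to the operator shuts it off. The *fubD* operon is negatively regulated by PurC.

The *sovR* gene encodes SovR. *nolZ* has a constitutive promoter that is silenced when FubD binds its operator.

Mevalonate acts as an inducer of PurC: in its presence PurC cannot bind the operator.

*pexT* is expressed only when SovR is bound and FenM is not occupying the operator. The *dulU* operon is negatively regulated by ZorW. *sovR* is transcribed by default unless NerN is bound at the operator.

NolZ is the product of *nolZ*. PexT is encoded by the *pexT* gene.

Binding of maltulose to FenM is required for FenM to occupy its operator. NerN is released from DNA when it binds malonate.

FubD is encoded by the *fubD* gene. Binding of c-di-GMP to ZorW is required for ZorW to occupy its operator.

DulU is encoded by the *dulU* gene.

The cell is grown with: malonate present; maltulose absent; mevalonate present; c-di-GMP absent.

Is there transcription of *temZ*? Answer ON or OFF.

c-di-GMP is absent, so ZorW is inactive.
With no repressor bound, *dulU* is transcribed.
So DulU is produced and active.
Maltulose is absent, so FenM is inactive.
Malonate is present, so NerN is inactive.
With no repressor bound, *sovR* is transcribed.
So SovR is produced and active.
No repressor is bound and SovR is active, so *pexT* is transcribed.
So PexT is produced and active.
Mevalonate is present, so PurC is inactive.
With no repressor bound, *fubD* is transcribed.
So FubD is produced and active.
With repressor FubD bound, *nolZ* is not transcribed.
So NolZ is not produced.
With repressor PexT bound, *temZ* is not transcribed.

OFF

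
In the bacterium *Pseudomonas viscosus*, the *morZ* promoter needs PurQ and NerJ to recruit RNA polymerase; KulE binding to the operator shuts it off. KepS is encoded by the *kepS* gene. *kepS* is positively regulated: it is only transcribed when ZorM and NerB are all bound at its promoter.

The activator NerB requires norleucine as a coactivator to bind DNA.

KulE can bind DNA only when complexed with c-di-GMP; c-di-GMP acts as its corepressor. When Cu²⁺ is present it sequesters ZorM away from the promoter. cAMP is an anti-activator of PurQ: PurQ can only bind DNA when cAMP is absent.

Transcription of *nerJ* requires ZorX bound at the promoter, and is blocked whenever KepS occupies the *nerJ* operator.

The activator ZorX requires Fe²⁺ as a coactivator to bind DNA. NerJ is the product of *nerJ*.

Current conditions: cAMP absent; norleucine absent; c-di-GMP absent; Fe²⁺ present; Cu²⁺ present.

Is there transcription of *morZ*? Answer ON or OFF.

cAMP is absent, so PurQ is active.
Fe²⁺ is present, so ZorX is active.
Cu²⁺ is present, so ZorM is inactive.
Norleucine is absent, so NerB is inactive.
Required activator ZorM is absent, so *kepS* is not transcribed.
So KepS is not produced.
No repressor is bound and ZorX is active, so *nerJ* is transcribed.
So NerJ is produced and active.
c-di-GMP is absent, so KulE is inactive.
No repressor is bound and PurQ and NerJ are active, so *morZ* is transcribed.

ON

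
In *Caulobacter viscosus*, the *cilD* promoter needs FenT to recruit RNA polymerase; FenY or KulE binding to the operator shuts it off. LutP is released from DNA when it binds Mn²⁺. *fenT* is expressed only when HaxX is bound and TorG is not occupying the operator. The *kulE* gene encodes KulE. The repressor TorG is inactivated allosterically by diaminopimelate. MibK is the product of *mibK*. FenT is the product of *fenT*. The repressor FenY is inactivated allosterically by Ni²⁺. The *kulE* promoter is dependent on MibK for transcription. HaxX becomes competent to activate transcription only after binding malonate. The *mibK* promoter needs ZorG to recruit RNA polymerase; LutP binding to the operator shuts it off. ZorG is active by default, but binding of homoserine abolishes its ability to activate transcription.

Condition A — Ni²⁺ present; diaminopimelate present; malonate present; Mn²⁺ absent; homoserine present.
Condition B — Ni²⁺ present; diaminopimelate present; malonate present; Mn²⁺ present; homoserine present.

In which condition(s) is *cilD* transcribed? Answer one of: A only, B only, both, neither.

Condition A:
Ni²⁺ is present, so FenY is inactive.
Diaminopimelate is present, so TorG is inactive.
Malonate is present, so HaxX is active.
No repressor is bound and HaxX is active, so *fenT* is transcribed.
So FenT is produced and active.
Mn²⁺ is absent, so LutP is active.
Homoserine is present, so ZorG is inactive.
With repressor LutP bound, *mibK* is not transcribed.
So MibK is not produced.
Required activator MibK is absent, so *kulE* is not transcribed.
So KulE is not produced.
No repressor is bound and FenT is active, so *cilD* is transcribed.
→ *cilD* is ON in A.
Condition B:
Ni²⁺ is present, so FenY is inactive.
Diaminopimelate is present, so TorG is inactive.
Malonate is present, so HaxX is active.
No repressor is bound and HaxX is active, so *fenT* is transcribed.
So FenT is produced and active.
Mn²⁺ is present, so LutP is inactive.
Homoserine is present, so ZorG is inactive.
Required activator ZorG is absent, so *mibK* is not transcribed.
So MibK is not produced.
Required activator MibK is absent, so *kulE* is not transcribed.
So KulE is not produced.
No repressor is bound and FenT is active, so *cilD* is transcribed.
→ *cilD* is ON in B.

both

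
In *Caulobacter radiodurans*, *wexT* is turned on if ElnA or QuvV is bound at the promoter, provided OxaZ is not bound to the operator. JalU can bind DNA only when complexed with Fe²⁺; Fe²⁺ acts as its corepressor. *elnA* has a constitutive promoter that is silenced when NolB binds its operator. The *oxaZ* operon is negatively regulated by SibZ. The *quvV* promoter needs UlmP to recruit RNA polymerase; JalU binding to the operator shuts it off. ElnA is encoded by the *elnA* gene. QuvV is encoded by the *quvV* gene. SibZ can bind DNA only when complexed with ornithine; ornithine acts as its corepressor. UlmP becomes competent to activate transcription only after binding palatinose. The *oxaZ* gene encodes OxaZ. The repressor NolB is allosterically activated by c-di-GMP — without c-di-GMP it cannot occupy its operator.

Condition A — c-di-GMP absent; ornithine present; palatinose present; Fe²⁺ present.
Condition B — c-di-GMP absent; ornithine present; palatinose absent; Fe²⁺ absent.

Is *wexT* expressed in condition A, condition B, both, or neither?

both

Condition A:
c-di-GMP is absent, so NolB is inactive.
With no repressor bound, *elnA* is transcribed.
So ElnA is produced and active.
Ornithine is present, so SibZ is active.
With repressor SibZ bound, *oxaZ* is not transcribed.
So OxaZ is not produced.
Palatinose is present, so UlmP is active.
Fe²⁺ is present, so JalU is active.
With repressor JalU bound, *quvV* is not transcribed.
So QuvV is not produced.
Activator ElnA is present, so *wexT* is transcribed.
→ *wexT* is ON in A.
Condition B:
c-di-GMP is absent, so NolB is inactive.
With no repressor bound, *elnA* is transcribed.
So ElnA is produced and active.
Ornithine is present, so SibZ is active.
With repressor SibZ bound, *oxaZ* is not transcribed.
So OxaZ is not produced.
Palatinose is absent, so UlmP is inactive.
Fe²⁺ is absent, so JalU is inactive.
Required activator UlmP is absent, so *quvV* is not transcribed.
So QuvV is not produced.
Activator ElnA is present, so *wexT* is transcribed.
→ *wexT* is ON in B.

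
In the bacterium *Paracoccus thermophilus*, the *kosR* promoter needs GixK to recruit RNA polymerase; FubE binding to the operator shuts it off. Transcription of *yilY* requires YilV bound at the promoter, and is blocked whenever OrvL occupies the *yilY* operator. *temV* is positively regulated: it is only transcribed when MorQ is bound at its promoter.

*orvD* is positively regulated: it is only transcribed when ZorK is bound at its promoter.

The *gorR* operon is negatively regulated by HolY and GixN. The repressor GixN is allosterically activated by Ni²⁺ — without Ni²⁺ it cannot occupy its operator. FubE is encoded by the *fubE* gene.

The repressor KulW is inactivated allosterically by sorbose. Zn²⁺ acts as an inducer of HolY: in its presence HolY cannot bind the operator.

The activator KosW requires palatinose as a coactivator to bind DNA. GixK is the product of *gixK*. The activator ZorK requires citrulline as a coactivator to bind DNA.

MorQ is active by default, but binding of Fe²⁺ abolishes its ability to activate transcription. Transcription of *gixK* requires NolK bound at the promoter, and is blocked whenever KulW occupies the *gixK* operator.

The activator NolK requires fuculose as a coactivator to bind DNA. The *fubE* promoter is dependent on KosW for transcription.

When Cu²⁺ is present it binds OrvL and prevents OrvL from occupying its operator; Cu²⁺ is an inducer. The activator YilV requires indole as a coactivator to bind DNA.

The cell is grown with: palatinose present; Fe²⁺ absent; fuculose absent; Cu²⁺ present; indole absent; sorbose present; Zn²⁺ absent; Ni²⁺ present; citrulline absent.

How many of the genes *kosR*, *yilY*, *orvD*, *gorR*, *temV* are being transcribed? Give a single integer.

1

Fuculose is absent, so NolK is inactive.
Sorbose is present, so KulW is inactive.
Required activator NolK is absent, so *gixK* is not transcribed.
So GixK is not produced.
Palatinose is present, so KosW is active.
No repressor is bound and KosW is active, so *fubE* is transcribed.
So FubE is produced and active.
With repressor FubE bound, *kosR* is not transcribed.
→ *kosR* is OFF.
Cu²⁺ is present, so OrvL is inactive.
Indole is absent, so YilV is inactive.
Required activator YilV is absent, so *yilY* is not transcribed.
→ *yilY* is OFF.
Citrulline is absent, so ZorK is inactive.
Required activator ZorK is absent, so *orvD* is not transcribed.
→ *orvD* is OFF.
Zn²⁺ is absent, so HolY is active.
Ni²⁺ is present, so GixN is active.
With repressor HolY bound, *gorR* is not transcribed.
→ *gorR* is OFF.
Fe²⁺ is absent, so MorQ is active.
No repressor is bound and MorQ is active, so *temV* is transcribed.
→ *temV* is ON.
1 of the 5 genes is transcribed.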